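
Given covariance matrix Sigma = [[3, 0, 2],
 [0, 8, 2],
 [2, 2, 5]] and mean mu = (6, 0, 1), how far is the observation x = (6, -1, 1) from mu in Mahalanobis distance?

Step 1 — centre the observation: (x - mu) = (0, -1, 0).

Step 2 — invert Sigma (cofactor / det for 3×3, or solve directly):
  Sigma^{-1} = [[0.4737, 0.0526, -0.2105],
 [0.0526, 0.1447, -0.0789],
 [-0.2105, -0.0789, 0.3158]].

Step 3 — form the quadratic (x - mu)^T · Sigma^{-1} · (x - mu):
  Sigma^{-1} · (x - mu) = (-0.0526, -0.1447, 0.0789).
  (x - mu)^T · [Sigma^{-1} · (x - mu)] = (0)·(-0.0526) + (-1)·(-0.1447) + (0)·(0.0789) = 0.1447.

Step 4 — take square root: d = √(0.1447) ≈ 0.3804.

d(x, mu) = √(0.1447) ≈ 0.3804


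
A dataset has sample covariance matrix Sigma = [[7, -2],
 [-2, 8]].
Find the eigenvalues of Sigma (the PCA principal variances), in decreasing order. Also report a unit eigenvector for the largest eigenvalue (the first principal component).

Step 1 — characteristic polynomial of 2×2 Sigma:
  det(Sigma - λI) = λ² - trace · λ + det = 0.
  trace = 7 + 8 = 15, det = 7·8 - (-2)² = 52.
Step 2 — discriminant:
  Δ = trace² - 4·det = 225 - 208 = 17.
Step 3 — eigenvalues:
  λ = (trace ± √Δ)/2 = (15 ± 4.1231)/2,
  λ_1 = 9.5616,  λ_2 = 5.4384.

Step 4 — unit eigenvector for λ_1: solve (Sigma - λ_1 I)v = 0. First row:
  (7 - 9.5616)·v_x + (-2)·v_y = 0, i.e. (-2.5616)·v_x + (-2)·v_y = 0,
  so v ∝ (b, λ_1 - a) = (-2, 2.5616); multiply by -1 so the first entry is positive: u = (2, -2.5616).
  ||u|| = √((2)² + (-2.5616)²) = √(10.5616) ≈ 3.2499,
  v_1 = u/||u|| ≈ (0.6154, -0.7882) (||v_1|| = 1).

λ_1 = 9.5616,  λ_2 = 5.4384;  v_1 ≈ (0.6154, -0.7882)


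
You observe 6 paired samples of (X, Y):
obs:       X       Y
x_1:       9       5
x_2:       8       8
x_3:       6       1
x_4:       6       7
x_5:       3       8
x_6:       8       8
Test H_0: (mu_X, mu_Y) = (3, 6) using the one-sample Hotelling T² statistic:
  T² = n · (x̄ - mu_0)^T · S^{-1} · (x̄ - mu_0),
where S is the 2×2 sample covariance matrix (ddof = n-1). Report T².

Step 1 — sample mean vector:
  mean(X) = (9 + 8 + 6 + 6 + 3 + 8) / 6 = 40/6 = 6.6667
  mean(Y) = (5 + 8 + 1 + 7 + 8 + 8) / 6 = 37/6 = 6.1667
  x̄ = (6.6667, 6.1667),  deviation x̄ - mu_0 = (6.6667, 6.1667) - (3, 6) = (3.6667, 0.1667).

Step 2 — sample covariance matrix, S[i,j] = (1/(n-1)) · Σ_k (x_{k,i} - mean_i) · (x_{k,j} - mean_j), divisor n-1 = 5:
  S[X,X] = ((2.3333)·(2.3333) + (1.3333)·(1.3333) + (-0.6667)·(-0.6667) + (-0.6667)·(-0.6667) + (-3.6667)·(-3.6667) + (1.3333)·(1.3333)) / 5 = 23.3333/5 = 4.6667
  S[X,Y] = ((2.3333)·(-1.1667) + (1.3333)·(1.8333) + (-0.6667)·(-5.1667) + (-0.6667)·(0.8333) + (-3.6667)·(1.8333) + (1.3333)·(1.8333)) / 5 = -1.6667/5 = -0.3333
  S[Y,Y] = ((-1.1667)·(-1.1667) + (1.8333)·(1.8333) + (-5.1667)·(-5.1667) + (0.8333)·(0.8333) + (1.8333)·(1.8333) + (1.8333)·(1.8333)) / 5 = 38.8333/5 = 7.7667
  S = [[4.6667, -0.3333],
 [-0.3333, 7.7667]].

Step 3 — invert S. det(S) = 4.6667·7.7667 - (-0.3333)² = 36.1333.
  S^{-1} = (1/det) · [[d, -b], [-b, a]] = [[0.2149, 0.0092],
 [0.0092, 0.1292]].

Step 4 — quadratic form (x̄ - mu_0)^T · S^{-1} · (x̄ - mu_0):
  S^{-1} · (x̄ - mu_0) = (0.7897, 0.0554),
  (x̄ - mu_0)^T · [...] = (3.6667)·(0.7897) + (0.1667)·(0.0554) = 2.9047.

Step 5 — scale by n: T² = 6 · 2.9047 = 17.428.

T² ≈ 17.428


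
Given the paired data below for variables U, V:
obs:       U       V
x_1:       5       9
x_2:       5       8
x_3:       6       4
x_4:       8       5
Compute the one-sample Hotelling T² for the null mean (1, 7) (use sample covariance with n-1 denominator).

Step 1 — sample mean vector:
  mean(U) = (5 + 5 + 6 + 8) / 4 = 24/4 = 6
  mean(V) = (9 + 8 + 4 + 5) / 4 = 26/4 = 6.5
  x̄ = (6, 6.5),  deviation x̄ - mu_0 = (6, 6.5) - (1, 7) = (5, -0.5).

Step 2 — sample covariance matrix, S[i,j] = (1/(n-1)) · Σ_k (x_{k,i} - mean_i) · (x_{k,j} - mean_j), divisor n-1 = 3:
  S[U,U] = ((-1)·(-1) + (-1)·(-1) + (0)·(0) + (2)·(2)) / 3 = 6/3 = 2
  S[U,V] = ((-1)·(2.5) + (-1)·(1.5) + (0)·(-2.5) + (2)·(-1.5)) / 3 = -7/3 = -2.3333
  S[V,V] = ((2.5)·(2.5) + (1.5)·(1.5) + (-2.5)·(-2.5) + (-1.5)·(-1.5)) / 3 = 17/3 = 5.6667
  S = [[2, -2.3333],
 [-2.3333, 5.6667]].

Step 3 — invert S. det(S) = 2·5.6667 - (-2.3333)² = 5.8889.
  S^{-1} = (1/det) · [[d, -b], [-b, a]] = [[0.9623, 0.3962],
 [0.3962, 0.3396]].

Step 4 — quadratic form (x̄ - mu_0)^T · S^{-1} · (x̄ - mu_0):
  S^{-1} · (x̄ - mu_0) = (4.6132, 1.8113),
  (x̄ - mu_0)^T · [...] = (5)·(4.6132) + (-0.5)·(1.8113) = 22.1604.

Step 5 — scale by n: T² = 4 · 22.1604 = 88.6415.

T² ≈ 88.6415


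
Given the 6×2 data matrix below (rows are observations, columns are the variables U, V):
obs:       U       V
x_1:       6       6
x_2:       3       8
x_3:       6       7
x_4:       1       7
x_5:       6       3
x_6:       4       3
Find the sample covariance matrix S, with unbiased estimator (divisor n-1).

Step 1 — column means:
  mean(U) = (6 + 3 + 6 + 1 + 6 + 4) / 6 = 26/6 = 4.3333
  mean(V) = (6 + 8 + 7 + 7 + 3 + 3) / 6 = 34/6 = 5.6667

Step 2 — sample covariance S[i,j] = (1/(n-1)) · Σ_k (x_{k,i} - mean_i) · (x_{k,j} - mean_j), with n-1 = 5.
  S[U,U] = ((1.6667)·(1.6667) + (-1.3333)·(-1.3333) + (1.6667)·(1.6667) + (-3.3333)·(-3.3333) + (1.6667)·(1.6667) + (-0.3333)·(-0.3333)) / 5 = 21.3333/5 = 4.2667
  S[U,V] = ((1.6667)·(0.3333) + (-1.3333)·(2.3333) + (1.6667)·(1.3333) + (-3.3333)·(1.3333) + (1.6667)·(-2.6667) + (-0.3333)·(-2.6667)) / 5 = -8.3333/5 = -1.6667
  S[V,V] = ((0.3333)·(0.3333) + (2.3333)·(2.3333) + (1.3333)·(1.3333) + (1.3333)·(1.3333) + (-2.6667)·(-2.6667) + (-2.6667)·(-2.6667)) / 5 = 23.3333/5 = 4.6667

S is symmetric (S[j,i] = S[i,j]). Assembling:

S = [[4.2667, -1.6667],
 [-1.6667, 4.6667]]


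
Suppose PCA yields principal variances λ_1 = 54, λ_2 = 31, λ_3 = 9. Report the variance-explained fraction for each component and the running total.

Step 1 — total variance = trace(Sigma) = Σ λ_i = 54 + 31 + 9 = 94.

Step 2 — fraction explained by component i = λ_i / Σ λ:
  PC1: 54/94 = 0.5745
  PC2: 31/94 = 0.3298
  PC3: 9/94 = 0.0957

Step 3 — cumulative fraction after k components = (λ_1 + ... + λ_k) / Σ λ:
  k = 1: 54/94 = 0.5745
  k = 2: (54 + 31)/94 = 85/94 = 0.9043
  k = 3: (54 + 31 + 9)/94 = 94/94 = 1

Summary (fraction, with percent):

explained: PC1 0.5745 (57.45%), PC2 0.3298 (32.98%), PC3 0.0957 (9.57%);  cumulative: 0.5745, 0.9043, 1


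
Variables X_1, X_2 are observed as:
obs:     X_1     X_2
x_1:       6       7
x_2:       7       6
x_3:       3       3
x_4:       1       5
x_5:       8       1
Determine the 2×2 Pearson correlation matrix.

Step 1 — column means:
  mean(X_1) = (6 + 7 + 3 + 1 + 8) / 5 = 25/5 = 5
  mean(X_2) = (7 + 6 + 3 + 5 + 1) / 5 = 22/5 = 4.4

Step 2 — sample variances and covariances s[i,j] = (1/(n-1)) · Σ_k (x_{k,i} - mean_i) · (x_{k,j} - mean_j), with n-1 = 4:
  s[X_1,X_1] = ((1)·(1) + (2)·(2) + (-2)·(-2) + (-4)·(-4) + (3)·(3)) / 4 = 34/4 = 8.5
  s[X_1,X_2] = ((1)·(2.6) + (2)·(1.6) + (-2)·(-1.4) + (-4)·(0.6) + (3)·(-3.4)) / 4 = -4/4 = -1
  s[X_2,X_2] = ((2.6)·(2.6) + (1.6)·(1.6) + (-1.4)·(-1.4) + (0.6)·(0.6) + (-3.4)·(-3.4)) / 4 = 23.2/4 = 5.8
  Sample standard deviations s_i = √(s[i,i]):
  s(X_1) = √(8.5) = 2.9155
  s(X_2) = √(5.8) = 2.4083

Step 3 — r_{ij} = s_{ij} / (s_i · s_j):
  r[X_1,X_1] = 1 (diagonal).
  r[X_1,X_2] = -1 / (2.9155 · 2.4083) = -1 / 7.0214 = -0.1424
  r[X_2,X_2] = 1 (diagonal).

R is symmetric with unit diagonal. Assembling:

R = [[1, -0.1424],
 [-0.1424, 1]]


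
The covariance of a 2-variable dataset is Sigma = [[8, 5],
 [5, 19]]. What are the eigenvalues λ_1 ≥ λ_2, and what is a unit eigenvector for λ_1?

Step 1 — characteristic polynomial of 2×2 Sigma:
  det(Sigma - λI) = λ² - trace · λ + det = 0.
  trace = 8 + 19 = 27, det = 8·19 - (5)² = 127.
Step 2 — discriminant:
  Δ = trace² - 4·det = 729 - 508 = 221.
Step 3 — eigenvalues:
  λ = (trace ± √Δ)/2 = (27 ± 14.8661)/2,
  λ_1 = 20.933,  λ_2 = 6.067.

Step 4 — unit eigenvector for λ_1: solve (Sigma - λ_1 I)v = 0. First row:
  (8 - 20.933)·v_x + (5)·v_y = 0, i.e. (-12.933)·v_x + (5)·v_y = 0,
  so v ∝ (b, λ_1 - a) = (5, 12.933) = u.
  ||u|| = √((5)² + (12.933)²) = √(192.2634) ≈ 13.8659,
  v_1 = u/||u|| ≈ (0.3606, 0.9327) (||v_1|| = 1).

λ_1 = 20.933,  λ_2 = 6.067;  v_1 ≈ (0.3606, 0.9327)


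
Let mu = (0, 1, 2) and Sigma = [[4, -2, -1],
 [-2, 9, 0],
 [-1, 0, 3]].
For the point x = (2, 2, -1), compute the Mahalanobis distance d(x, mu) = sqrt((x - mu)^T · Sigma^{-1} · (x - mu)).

Step 1 — centre the observation: (x - mu) = (2, 1, -3).

Step 2 — invert Sigma (cofactor / det for 3×3, or solve directly):
  Sigma^{-1} = [[0.3103, 0.069, 0.1034],
 [0.069, 0.1264, 0.023],
 [0.1034, 0.023, 0.3678]].

Step 3 — form the quadratic (x - mu)^T · Sigma^{-1} · (x - mu):
  Sigma^{-1} · (x - mu) = (0.3793, 0.1954, -0.8736).
  (x - mu)^T · [Sigma^{-1} · (x - mu)] = (2)·(0.3793) + (1)·(0.1954) + (-3)·(-0.8736) = 3.5747.

Step 4 — take square root: d = √(3.5747) ≈ 1.8907.

d(x, mu) = √(3.5747) ≈ 1.8907


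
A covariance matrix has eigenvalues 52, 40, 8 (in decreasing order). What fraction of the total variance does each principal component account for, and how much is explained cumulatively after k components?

Step 1 — total variance = trace(Sigma) = Σ λ_i = 52 + 40 + 8 = 100.

Step 2 — fraction explained by component i = λ_i / Σ λ:
  PC1: 52/100 = 0.52
  PC2: 40/100 = 0.4
  PC3: 8/100 = 0.08

Step 3 — cumulative fraction after k components = (λ_1 + ... + λ_k) / Σ λ:
  k = 1: 52/100 = 0.52
  k = 2: (52 + 40)/100 = 92/100 = 0.92
  k = 3: (52 + 40 + 8)/100 = 100/100 = 1

Summary (fraction, with percent):

explained: PC1 0.52 (52%), PC2 0.4 (40%), PC3 0.08 (8%);  cumulative: 0.52, 0.92, 1


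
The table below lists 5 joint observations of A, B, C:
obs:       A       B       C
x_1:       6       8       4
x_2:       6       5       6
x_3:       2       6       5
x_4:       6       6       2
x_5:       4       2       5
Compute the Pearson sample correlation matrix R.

Step 1 — column means:
  mean(A) = (6 + 6 + 2 + 6 + 4) / 5 = 24/5 = 4.8
  mean(B) = (8 + 5 + 6 + 6 + 2) / 5 = 27/5 = 5.4
  mean(C) = (4 + 6 + 5 + 2 + 5) / 5 = 22/5 = 4.4

Step 2 — sample variances and covariances s[i,j] = (1/(n-1)) · Σ_k (x_{k,i} - mean_i) · (x_{k,j} - mean_j), with n-1 = 4:
  s[A,A] = ((1.2)·(1.2) + (1.2)·(1.2) + (-2.8)·(-2.8) + (1.2)·(1.2) + (-0.8)·(-0.8)) / 4 = 12.8/4 = 3.2
  s[A,B] = ((1.2)·(2.6) + (1.2)·(-0.4) + (-2.8)·(0.6) + (1.2)·(0.6) + (-0.8)·(-3.4)) / 4 = 4.4/4 = 1.1
  s[A,C] = ((1.2)·(-0.4) + (1.2)·(1.6) + (-2.8)·(0.6) + (1.2)·(-2.4) + (-0.8)·(0.6)) / 4 = -3.6/4 = -0.9
  s[B,B] = ((2.6)·(2.6) + (-0.4)·(-0.4) + (0.6)·(0.6) + (0.6)·(0.6) + (-3.4)·(-3.4)) / 4 = 19.2/4 = 4.8
  s[B,C] = ((2.6)·(-0.4) + (-0.4)·(1.6) + (0.6)·(0.6) + (0.6)·(-2.4) + (-3.4)·(0.6)) / 4 = -4.8/4 = -1.2
  s[C,C] = ((-0.4)·(-0.4) + (1.6)·(1.6) + (0.6)·(0.6) + (-2.4)·(-2.4) + (0.6)·(0.6)) / 4 = 9.2/4 = 2.3
  Sample standard deviations s_i = √(s[i,i]):
  s(A) = √(3.2) = 1.7889
  s(B) = √(4.8) = 2.1909
  s(C) = √(2.3) = 1.5166

Step 3 — r_{ij} = s_{ij} / (s_i · s_j):
  r[A,A] = 1 (diagonal).
  r[A,B] = 1.1 / (1.7889 · 2.1909) = 1.1 / 3.9192 = 0.2807
  r[A,C] = -0.9 / (1.7889 · 1.5166) = -0.9 / 2.7129 = -0.3317
  r[B,B] = 1 (diagonal).
  r[B,C] = -1.2 / (2.1909 · 1.5166) = -1.2 / 3.3226 = -0.3612
  r[C,C] = 1 (diagonal).

R is symmetric with unit diagonal. Assembling:

R = [[1, 0.2807, -0.3317],
 [0.2807, 1, -0.3612],
 [-0.3317, -0.3612, 1]]


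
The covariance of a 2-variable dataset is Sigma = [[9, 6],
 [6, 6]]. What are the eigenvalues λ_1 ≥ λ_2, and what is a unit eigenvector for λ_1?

Step 1 — characteristic polynomial of 2×2 Sigma:
  det(Sigma - λI) = λ² - trace · λ + det = 0.
  trace = 9 + 6 = 15, det = 9·6 - (6)² = 18.
Step 2 — discriminant:
  Δ = trace² - 4·det = 225 - 72 = 153.
Step 3 — eigenvalues:
  λ = (trace ± √Δ)/2 = (15 ± 12.3693)/2,
  λ_1 = 13.6847,  λ_2 = 1.3153.

Step 4 — unit eigenvector for λ_1: solve (Sigma - λ_1 I)v = 0. First row:
  (9 - 13.6847)·v_x + (6)·v_y = 0, i.e. (-4.6847)·v_x + (6)·v_y = 0,
  so v ∝ (b, λ_1 - a) = (6, 4.6847) = u.
  ||u|| = √((6)² + (4.6847)²) = √(57.946) ≈ 7.6122,
  v_1 = u/||u|| ≈ (0.7882, 0.6154) (||v_1|| = 1).

λ_1 = 13.6847,  λ_2 = 1.3153;  v_1 ≈ (0.7882, 0.6154)


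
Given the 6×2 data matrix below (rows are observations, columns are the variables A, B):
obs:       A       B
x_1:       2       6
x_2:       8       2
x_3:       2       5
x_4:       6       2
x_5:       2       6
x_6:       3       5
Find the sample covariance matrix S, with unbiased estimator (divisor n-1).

Step 1 — column means:
  mean(A) = (2 + 8 + 2 + 6 + 2 + 3) / 6 = 23/6 = 3.8333
  mean(B) = (6 + 2 + 5 + 2 + 6 + 5) / 6 = 26/6 = 4.3333

Step 2 — sample covariance S[i,j] = (1/(n-1)) · Σ_k (x_{k,i} - mean_i) · (x_{k,j} - mean_j), with n-1 = 5.
  S[A,A] = ((-1.8333)·(-1.8333) + (4.1667)·(4.1667) + (-1.8333)·(-1.8333) + (2.1667)·(2.1667) + (-1.8333)·(-1.8333) + (-0.8333)·(-0.8333)) / 5 = 32.8333/5 = 6.5667
  S[A,B] = ((-1.8333)·(1.6667) + (4.1667)·(-2.3333) + (-1.8333)·(0.6667) + (2.1667)·(-2.3333) + (-1.8333)·(1.6667) + (-0.8333)·(0.6667)) / 5 = -22.6667/5 = -4.5333
  S[B,B] = ((1.6667)·(1.6667) + (-2.3333)·(-2.3333) + (0.6667)·(0.6667) + (-2.3333)·(-2.3333) + (1.6667)·(1.6667) + (0.6667)·(0.6667)) / 5 = 17.3333/5 = 3.4667

S is symmetric (S[j,i] = S[i,j]). Assembling:

S = [[6.5667, -4.5333],
 [-4.5333, 3.4667]]


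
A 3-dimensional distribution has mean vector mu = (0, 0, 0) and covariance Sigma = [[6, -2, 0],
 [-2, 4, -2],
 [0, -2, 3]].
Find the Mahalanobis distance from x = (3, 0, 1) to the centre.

Step 1 — centre the observation: (x - mu) = (3, 0, 1).

Step 2 — invert Sigma (cofactor / det for 3×3, or solve directly):
  Sigma^{-1} = [[0.2222, 0.1667, 0.1111],
 [0.1667, 0.5, 0.3333],
 [0.1111, 0.3333, 0.5556]].

Step 3 — form the quadratic (x - mu)^T · Sigma^{-1} · (x - mu):
  Sigma^{-1} · (x - mu) = (0.7778, 0.8333, 0.8889).
  (x - mu)^T · [Sigma^{-1} · (x - mu)] = (3)·(0.7778) + (0)·(0.8333) + (1)·(0.8889) = 3.2222.

Step 4 — take square root: d = √(3.2222) ≈ 1.7951.

d(x, mu) = √(3.2222) ≈ 1.7951


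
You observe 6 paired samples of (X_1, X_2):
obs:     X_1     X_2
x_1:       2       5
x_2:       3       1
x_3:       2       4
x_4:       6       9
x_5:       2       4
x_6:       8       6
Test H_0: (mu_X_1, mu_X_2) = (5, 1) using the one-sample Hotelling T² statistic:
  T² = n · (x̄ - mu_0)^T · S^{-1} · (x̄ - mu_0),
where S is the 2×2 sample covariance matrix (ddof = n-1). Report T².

Step 1 — sample mean vector:
  mean(X_1) = (2 + 3 + 2 + 6 + 2 + 8) / 6 = 23/6 = 3.8333
  mean(X_2) = (5 + 1 + 4 + 9 + 4 + 6) / 6 = 29/6 = 4.8333
  x̄ = (3.8333, 4.8333),  deviation x̄ - mu_0 = (3.8333, 4.8333) - (5, 1) = (-1.1667, 3.8333).

Step 2 — sample covariance matrix, S[i,j] = (1/(n-1)) · Σ_k (x_{k,i} - mean_i) · (x_{k,j} - mean_j), divisor n-1 = 5:
  S[X_1,X_1] = ((-1.8333)·(-1.8333) + (-0.8333)·(-0.8333) + (-1.8333)·(-1.8333) + (2.1667)·(2.1667) + (-1.8333)·(-1.8333) + (4.1667)·(4.1667)) / 5 = 32.8333/5 = 6.5667
  S[X_1,X_2] = ((-1.8333)·(0.1667) + (-0.8333)·(-3.8333) + (-1.8333)·(-0.8333) + (2.1667)·(4.1667) + (-1.8333)·(-0.8333) + (4.1667)·(1.1667)) / 5 = 19.8333/5 = 3.9667
  S[X_2,X_2] = ((0.1667)·(0.1667) + (-3.8333)·(-3.8333) + (-0.8333)·(-0.8333) + (4.1667)·(4.1667) + (-0.8333)·(-0.8333) + (1.1667)·(1.1667)) / 5 = 34.8333/5 = 6.9667
  S = [[6.5667, 3.9667],
 [3.9667, 6.9667]].

Step 3 — invert S. det(S) = 6.5667·6.9667 - (3.9667)² = 30.0133.
  S^{-1} = (1/det) · [[d, -b], [-b, a]] = [[0.2321, -0.1322],
 [-0.1322, 0.2188]].

Step 4 — quadratic form (x̄ - mu_0)^T · S^{-1} · (x̄ - mu_0):
  S^{-1} · (x̄ - mu_0) = (-0.7774, 0.9929),
  (x̄ - mu_0)^T · [...] = (-1.1667)·(-0.7774) + (3.8333)·(0.9929) = 4.7131.

Step 5 — scale by n: T² = 6 · 4.7131 = 28.2785.

T² ≈ 28.2785


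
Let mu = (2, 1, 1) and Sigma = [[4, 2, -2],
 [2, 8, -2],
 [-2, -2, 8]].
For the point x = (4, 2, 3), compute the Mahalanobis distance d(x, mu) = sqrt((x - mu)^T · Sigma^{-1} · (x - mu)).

Step 1 — centre the observation: (x - mu) = (2, 1, 2).

Step 2 — invert Sigma (cofactor / det for 3×3, or solve directly):
  Sigma^{-1} = [[0.3125, -0.0625, 0.0625],
 [-0.0625, 0.1458, 0.0208],
 [0.0625, 0.0208, 0.1458]].

Step 3 — form the quadratic (x - mu)^T · Sigma^{-1} · (x - mu):
  Sigma^{-1} · (x - mu) = (0.6875, 0.0625, 0.4375).
  (x - mu)^T · [Sigma^{-1} · (x - mu)] = (2)·(0.6875) + (1)·(0.0625) + (2)·(0.4375) = 2.3125.

Step 4 — take square root: d = √(2.3125) ≈ 1.5207.

d(x, mu) = √(2.3125) ≈ 1.5207


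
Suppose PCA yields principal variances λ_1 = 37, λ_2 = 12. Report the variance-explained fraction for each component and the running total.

Step 1 — total variance = trace(Sigma) = Σ λ_i = 37 + 12 = 49.

Step 2 — fraction explained by component i = λ_i / Σ λ:
  PC1: 37/49 = 0.7551
  PC2: 12/49 = 0.2449

Step 3 — cumulative fraction after k components = (λ_1 + ... + λ_k) / Σ λ:
  k = 1: 37/49 = 0.7551
  k = 2: (37 + 12)/49 = 49/49 = 1

Summary (fraction, with percent):

explained: PC1 0.7551 (75.51%), PC2 0.2449 (24.49%);  cumulative: 0.7551, 1


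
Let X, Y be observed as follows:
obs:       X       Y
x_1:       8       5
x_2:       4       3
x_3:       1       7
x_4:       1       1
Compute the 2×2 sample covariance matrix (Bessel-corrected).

Step 1 — column means:
  mean(X) = (8 + 4 + 1 + 1) / 4 = 14/4 = 3.5
  mean(Y) = (5 + 3 + 7 + 1) / 4 = 16/4 = 4

Step 2 — sample covariance S[i,j] = (1/(n-1)) · Σ_k (x_{k,i} - mean_i) · (x_{k,j} - mean_j), with n-1 = 3.
  S[X,X] = ((4.5)·(4.5) + (0.5)·(0.5) + (-2.5)·(-2.5) + (-2.5)·(-2.5)) / 3 = 33/3 = 11
  S[X,Y] = ((4.5)·(1) + (0.5)·(-1) + (-2.5)·(3) + (-2.5)·(-3)) / 3 = 4/3 = 1.3333
  S[Y,Y] = ((1)·(1) + (-1)·(-1) + (3)·(3) + (-3)·(-3)) / 3 = 20/3 = 6.6667

S is symmetric (S[j,i] = S[i,j]). Assembling:

S = [[11, 1.3333],
 [1.3333, 6.6667]]


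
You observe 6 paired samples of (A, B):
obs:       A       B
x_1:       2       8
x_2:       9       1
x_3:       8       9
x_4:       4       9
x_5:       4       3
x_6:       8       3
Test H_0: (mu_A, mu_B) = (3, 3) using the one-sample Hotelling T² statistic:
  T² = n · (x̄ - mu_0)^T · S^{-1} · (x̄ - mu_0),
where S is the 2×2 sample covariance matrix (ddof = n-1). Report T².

Step 1 — sample mean vector:
  mean(A) = (2 + 9 + 8 + 4 + 4 + 8) / 6 = 35/6 = 5.8333
  mean(B) = (8 + 1 + 9 + 9 + 3 + 3) / 6 = 33/6 = 5.5
  x̄ = (5.8333, 5.5),  deviation x̄ - mu_0 = (5.8333, 5.5) - (3, 3) = (2.8333, 2.5).

Step 2 — sample covariance matrix, S[i,j] = (1/(n-1)) · Σ_k (x_{k,i} - mean_i) · (x_{k,j} - mean_j), divisor n-1 = 5:
  S[A,A] = ((-3.8333)·(-3.8333) + (3.1667)·(3.1667) + (2.1667)·(2.1667) + (-1.8333)·(-1.8333) + (-1.8333)·(-1.8333) + (2.1667)·(2.1667)) / 5 = 40.8333/5 = 8.1667
  S[A,B] = ((-3.8333)·(2.5) + (3.1667)·(-4.5) + (2.1667)·(3.5) + (-1.8333)·(3.5) + (-1.8333)·(-2.5) + (2.1667)·(-2.5)) / 5 = -23.5/5 = -4.7
  S[B,B] = ((2.5)·(2.5) + (-4.5)·(-4.5) + (3.5)·(3.5) + (3.5)·(3.5) + (-2.5)·(-2.5) + (-2.5)·(-2.5)) / 5 = 63.5/5 = 12.7
  S = [[8.1667, -4.7],
 [-4.7, 12.7]].

Step 3 — invert S. det(S) = 8.1667·12.7 - (-4.7)² = 81.6267.
  S^{-1} = (1/det) · [[d, -b], [-b, a]] = [[0.1556, 0.0576],
 [0.0576, 0.1]].

Step 4 — quadratic form (x̄ - mu_0)^T · S^{-1} · (x̄ - mu_0):
  S^{-1} · (x̄ - mu_0) = (0.5848, 0.4133),
  (x̄ - mu_0)^T · [...] = (2.8333)·(0.5848) + (2.5)·(0.4133) = 2.69.

Step 5 — scale by n: T² = 6 · 2.69 = 16.1402.

T² ≈ 16.1402


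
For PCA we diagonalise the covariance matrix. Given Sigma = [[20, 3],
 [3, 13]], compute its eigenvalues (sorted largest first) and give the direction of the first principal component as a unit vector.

Step 1 — characteristic polynomial of 2×2 Sigma:
  det(Sigma - λI) = λ² - trace · λ + det = 0.
  trace = 20 + 13 = 33, det = 20·13 - (3)² = 251.
Step 2 — discriminant:
  Δ = trace² - 4·det = 1089 - 1004 = 85.
Step 3 — eigenvalues:
  λ = (trace ± √Δ)/2 = (33 ± 9.2195)/2,
  λ_1 = 21.1098,  λ_2 = 11.8902.

Step 4 — unit eigenvector for λ_1: solve (Sigma - λ_1 I)v = 0. First row:
  (20 - 21.1098)·v_x + (3)·v_y = 0, i.e. (-1.1098)·v_x + (3)·v_y = 0,
  so v ∝ (b, λ_1 - a) = (3, 1.1098) = u.
  ||u|| = √((3)² + (1.1098)²) = √(10.2316) ≈ 3.1987,
  v_1 = u/||u|| ≈ (0.9379, 0.3469) (||v_1|| = 1).

λ_1 = 21.1098,  λ_2 = 11.8902;  v_1 ≈ (0.9379, 0.3469)


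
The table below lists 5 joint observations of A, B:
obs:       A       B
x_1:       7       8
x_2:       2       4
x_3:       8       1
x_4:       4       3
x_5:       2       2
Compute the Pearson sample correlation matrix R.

Step 1 — column means:
  mean(A) = (7 + 2 + 8 + 4 + 2) / 5 = 23/5 = 4.6
  mean(B) = (8 + 4 + 1 + 3 + 2) / 5 = 18/5 = 3.6

Step 2 — sample variances and covariances s[i,j] = (1/(n-1)) · Σ_k (x_{k,i} - mean_i) · (x_{k,j} - mean_j), with n-1 = 4:
  s[A,A] = ((2.4)·(2.4) + (-2.6)·(-2.6) + (3.4)·(3.4) + (-0.6)·(-0.6) + (-2.6)·(-2.6)) / 4 = 31.2/4 = 7.8
  s[A,B] = ((2.4)·(4.4) + (-2.6)·(0.4) + (3.4)·(-2.6) + (-0.6)·(-0.6) + (-2.6)·(-1.6)) / 4 = 5.2/4 = 1.3
  s[B,B] = ((4.4)·(4.4) + (0.4)·(0.4) + (-2.6)·(-2.6) + (-0.6)·(-0.6) + (-1.6)·(-1.6)) / 4 = 29.2/4 = 7.3
  Sample standard deviations s_i = √(s[i,i]):
  s(A) = √(7.8) = 2.7928
  s(B) = √(7.3) = 2.7019

Step 3 — r_{ij} = s_{ij} / (s_i · s_j):
  r[A,A] = 1 (diagonal).
  r[A,B] = 1.3 / (2.7928 · 2.7019) = 1.3 / 7.5459 = 0.1723
  r[B,B] = 1 (diagonal).

R is symmetric with unit diagonal. Assembling:

R = [[1, 0.1723],
 [0.1723, 1]]


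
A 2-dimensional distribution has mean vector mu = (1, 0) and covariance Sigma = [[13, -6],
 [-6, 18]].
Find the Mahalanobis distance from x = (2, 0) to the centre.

Step 1 — centre the observation: (x - mu) = (1, 0).

Step 2 — invert Sigma. det(Sigma) = 13·18 - (-6)² = 198.
  Sigma^{-1} = (1/det) · [[d, -b], [-b, a]] = [[0.0909, 0.0303],
 [0.0303, 0.0657]].

Step 3 — form the quadratic (x - mu)^T · Sigma^{-1} · (x - mu):
  Sigma^{-1} · (x - mu) = (0.0909, 0.0303).
  (x - mu)^T · [Sigma^{-1} · (x - mu)] = (1)·(0.0909) + (0)·(0.0303) = 0.0909.

Step 4 — take square root: d = √(0.0909) ≈ 0.3015.

d(x, mu) = √(0.0909) ≈ 0.3015


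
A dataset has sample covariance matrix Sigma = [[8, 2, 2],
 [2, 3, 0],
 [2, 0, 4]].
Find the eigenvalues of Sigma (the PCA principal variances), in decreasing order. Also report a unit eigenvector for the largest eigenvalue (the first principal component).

Step 1 — characteristic polynomial p(λ) = det(λI - Sigma) = λ³ - tr·λ² + c_1·λ - det, where tr = trace, c_1 = sum of the principal 2×2 minors, det = det(Sigma):
  tr = 8 + 3 + 4 = 15,
  c_1 = (8·3 - (2)²) + (8·4 - (2)²) + (3·4 - (0)²) = 20 + 28 + 12 = 60,
  det = 8·(3·4 - (0)²) - (2)·((2)·4 - (0)·(2)) + (2)·((2)·(0) - 3·(2)) = 8·(12) - (2)·(8) + (2)·(-6) = 68.
  So p(λ) = λ³ - 15λ² + 60λ - 68.
Step 2 — look for an integer root (rational root theorem: any rational root is an integer divisor of 68). Testing λ = 2:
  p(2) = 8 - 60 + 120 - 68 = 0  ✓
  Dividing out (λ - 2): p(λ) = (λ - 2)(λ² - 13λ + 34).
Step 3 — remaining eigenvalues from the quadratic λ² - 13λ + 34 = 0:
  Δ = 13² - 4·34 = 169 - 136 = 33,  λ = (13 ± √33)/2 = (13 ± 5.7446)/2 ≈ 9.3723 or 3.6277.
  Sorted: λ_1 = 9.3723,  λ_2 = 3.6277,  λ_3 = 2  (check: sum = 15 = tr ✓).

Step 4 — unit eigenvector for λ_1 ≈ 9.3723: v spans the null space of (Sigma - λ_1 I), whose rows are
  r_1 = (-1.3723, 2, 2),  r_2 = (2, -6.3723, 0),  r_3 = (2, 0, -5.3723).
  v is orthogonal to every row, so take v ∝ r_1 × r_2 = ((2)·(0) - (2)·(-6.3723), (2)·(2) - (-1.3723)·(0), (-1.3723)·(-6.3723) - (2)·(2)) ≈ (12.7446, 4, 4.7446).
  Let u = (12.7446, 4, 4.7446).
  ||u|| = √((12.7446)² + (4)² + (4.7446)²) = √(200.9348) ≈ 14.1751,  v_1 = u/||u|| ≈ (0.8991, 0.2822, 0.3347) (||v_1|| = 1).

λ_1 = 9.3723,  λ_2 = 3.6277,  λ_3 = 2;  v_1 ≈ (0.8991, 0.2822, 0.3347)


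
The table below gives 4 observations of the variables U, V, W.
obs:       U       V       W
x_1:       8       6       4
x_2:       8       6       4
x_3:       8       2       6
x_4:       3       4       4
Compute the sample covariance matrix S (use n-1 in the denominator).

Step 1 — column means:
  mean(U) = (8 + 8 + 8 + 3) / 4 = 27/4 = 6.75
  mean(V) = (6 + 6 + 2 + 4) / 4 = 18/4 = 4.5
  mean(W) = (4 + 4 + 6 + 4) / 4 = 18/4 = 4.5

Step 2 — sample covariance S[i,j] = (1/(n-1)) · Σ_k (x_{k,i} - mean_i) · (x_{k,j} - mean_j), with n-1 = 3.
  S[U,U] = ((1.25)·(1.25) + (1.25)·(1.25) + (1.25)·(1.25) + (-3.75)·(-3.75)) / 3 = 18.75/3 = 6.25
  S[U,V] = ((1.25)·(1.5) + (1.25)·(1.5) + (1.25)·(-2.5) + (-3.75)·(-0.5)) / 3 = 2.5/3 = 0.8333
  S[U,W] = ((1.25)·(-0.5) + (1.25)·(-0.5) + (1.25)·(1.5) + (-3.75)·(-0.5)) / 3 = 2.5/3 = 0.8333
  S[V,V] = ((1.5)·(1.5) + (1.5)·(1.5) + (-2.5)·(-2.5) + (-0.5)·(-0.5)) / 3 = 11/3 = 3.6667
  S[V,W] = ((1.5)·(-0.5) + (1.5)·(-0.5) + (-2.5)·(1.5) + (-0.5)·(-0.5)) / 3 = -5/3 = -1.6667
  S[W,W] = ((-0.5)·(-0.5) + (-0.5)·(-0.5) + (1.5)·(1.5) + (-0.5)·(-0.5)) / 3 = 3/3 = 1

S is symmetric (S[j,i] = S[i,j]). Assembling:

S = [[6.25, 0.8333, 0.8333],
 [0.8333, 3.6667, -1.6667],
 [0.8333, -1.6667, 1]]


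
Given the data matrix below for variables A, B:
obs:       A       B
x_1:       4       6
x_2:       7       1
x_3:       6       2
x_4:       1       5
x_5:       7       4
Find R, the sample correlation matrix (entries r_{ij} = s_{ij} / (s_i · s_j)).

Step 1 — column means:
  mean(A) = (4 + 7 + 6 + 1 + 7) / 5 = 25/5 = 5
  mean(B) = (6 + 1 + 2 + 5 + 4) / 5 = 18/5 = 3.6

Step 2 — sample variances and covariances s[i,j] = (1/(n-1)) · Σ_k (x_{k,i} - mean_i) · (x_{k,j} - mean_j), with n-1 = 4:
  s[A,A] = ((-1)·(-1) + (2)·(2) + (1)·(1) + (-4)·(-4) + (2)·(2)) / 4 = 26/4 = 6.5
  s[A,B] = ((-1)·(2.4) + (2)·(-2.6) + (1)·(-1.6) + (-4)·(1.4) + (2)·(0.4)) / 4 = -14/4 = -3.5
  s[B,B] = ((2.4)·(2.4) + (-2.6)·(-2.6) + (-1.6)·(-1.6) + (1.4)·(1.4) + (0.4)·(0.4)) / 4 = 17.2/4 = 4.3
  Sample standard deviations s_i = √(s[i,i]):
  s(A) = √(6.5) = 2.5495
  s(B) = √(4.3) = 2.0736

Step 3 — r_{ij} = s_{ij} / (s_i · s_j):
  r[A,A] = 1 (diagonal).
  r[A,B] = -3.5 / (2.5495 · 2.0736) = -3.5 / 5.2868 = -0.662
  r[B,B] = 1 (diagonal).

R is symmetric with unit diagonal. Assembling:

R = [[1, -0.662],
 [-0.662, 1]]


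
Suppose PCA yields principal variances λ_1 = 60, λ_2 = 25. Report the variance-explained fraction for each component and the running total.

Step 1 — total variance = trace(Sigma) = Σ λ_i = 60 + 25 = 85.

Step 2 — fraction explained by component i = λ_i / Σ λ:
  PC1: 60/85 = 0.7059
  PC2: 25/85 = 0.2941

Step 3 — cumulative fraction after k components = (λ_1 + ... + λ_k) / Σ λ:
  k = 1: 60/85 = 0.7059
  k = 2: (60 + 25)/85 = 85/85 = 1

Summary (fraction, with percent):

explained: PC1 0.7059 (70.59%), PC2 0.2941 (29.41%);  cumulative: 0.7059, 1


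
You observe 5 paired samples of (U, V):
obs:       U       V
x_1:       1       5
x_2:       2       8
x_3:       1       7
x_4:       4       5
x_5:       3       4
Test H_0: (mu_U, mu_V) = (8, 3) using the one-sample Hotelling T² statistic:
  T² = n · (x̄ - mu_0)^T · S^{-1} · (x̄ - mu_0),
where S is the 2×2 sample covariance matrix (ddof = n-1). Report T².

Step 1 — sample mean vector:
  mean(U) = (1 + 2 + 1 + 4 + 3) / 5 = 11/5 = 2.2
  mean(V) = (5 + 8 + 7 + 5 + 4) / 5 = 29/5 = 5.8
  x̄ = (2.2, 5.8),  deviation x̄ - mu_0 = (2.2, 5.8) - (8, 3) = (-5.8, 2.8).

Step 2 — sample covariance matrix, S[i,j] = (1/(n-1)) · Σ_k (x_{k,i} - mean_i) · (x_{k,j} - mean_j), divisor n-1 = 4:
  S[U,U] = ((-1.2)·(-1.2) + (-0.2)·(-0.2) + (-1.2)·(-1.2) + (1.8)·(1.8) + (0.8)·(0.8)) / 4 = 6.8/4 = 1.7
  S[U,V] = ((-1.2)·(-0.8) + (-0.2)·(2.2) + (-1.2)·(1.2) + (1.8)·(-0.8) + (0.8)·(-1.8)) / 4 = -3.8/4 = -0.95
  S[V,V] = ((-0.8)·(-0.8) + (2.2)·(2.2) + (1.2)·(1.2) + (-0.8)·(-0.8) + (-1.8)·(-1.8)) / 4 = 10.8/4 = 2.7
  S = [[1.7, -0.95],
 [-0.95, 2.7]].

Step 3 — invert S. det(S) = 1.7·2.7 - (-0.95)² = 3.6875.
  S^{-1} = (1/det) · [[d, -b], [-b, a]] = [[0.7322, 0.2576],
 [0.2576, 0.461]].

Step 4 — quadratic form (x̄ - mu_0)^T · S^{-1} · (x̄ - mu_0):
  S^{-1} · (x̄ - mu_0) = (-3.5254, -0.2034),
  (x̄ - mu_0)^T · [...] = (-5.8)·(-3.5254) + (2.8)·(-0.2034) = 19.878.

Step 5 — scale by n: T² = 5 · 19.878 = 99.3898.

T² ≈ 99.3898


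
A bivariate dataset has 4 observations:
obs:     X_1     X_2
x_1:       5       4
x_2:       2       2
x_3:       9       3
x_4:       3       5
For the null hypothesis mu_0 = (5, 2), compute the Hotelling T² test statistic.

Step 1 — sample mean vector:
  mean(X_1) = (5 + 2 + 9 + 3) / 4 = 19/4 = 4.75
  mean(X_2) = (4 + 2 + 3 + 5) / 4 = 14/4 = 3.5
  x̄ = (4.75, 3.5),  deviation x̄ - mu_0 = (4.75, 3.5) - (5, 2) = (-0.25, 1.5).

Step 2 — sample covariance matrix, S[i,j] = (1/(n-1)) · Σ_k (x_{k,i} - mean_i) · (x_{k,j} - mean_j), divisor n-1 = 3:
  S[X_1,X_1] = ((0.25)·(0.25) + (-2.75)·(-2.75) + (4.25)·(4.25) + (-1.75)·(-1.75)) / 3 = 28.75/3 = 9.5833
  S[X_1,X_2] = ((0.25)·(0.5) + (-2.75)·(-1.5) + (4.25)·(-0.5) + (-1.75)·(1.5)) / 3 = -0.5/3 = -0.1667
  S[X_2,X_2] = ((0.5)·(0.5) + (-1.5)·(-1.5) + (-0.5)·(-0.5) + (1.5)·(1.5)) / 3 = 5/3 = 1.6667
  S = [[9.5833, -0.1667],
 [-0.1667, 1.6667]].

Step 3 — invert S. det(S) = 9.5833·1.6667 - (-0.1667)² = 15.9444.
  S^{-1} = (1/det) · [[d, -b], [-b, a]] = [[0.1045, 0.0105],
 [0.0105, 0.601]].

Step 4 — quadratic form (x̄ - mu_0)^T · S^{-1} · (x̄ - mu_0):
  S^{-1} · (x̄ - mu_0) = (-0.0105, 0.899),
  (x̄ - mu_0)^T · [...] = (-0.25)·(-0.0105) + (1.5)·(0.899) = 1.351.

Step 5 — scale by n: T² = 4 · 1.351 = 5.4042.

T² ≈ 5.4042


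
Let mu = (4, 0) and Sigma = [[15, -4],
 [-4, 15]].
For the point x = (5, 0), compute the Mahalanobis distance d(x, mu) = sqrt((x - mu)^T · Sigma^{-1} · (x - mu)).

Step 1 — centre the observation: (x - mu) = (1, 0).

Step 2 — invert Sigma. det(Sigma) = 15·15 - (-4)² = 209.
  Sigma^{-1} = (1/det) · [[d, -b], [-b, a]] = [[0.0718, 0.0191],
 [0.0191, 0.0718]].

Step 3 — form the quadratic (x - mu)^T · Sigma^{-1} · (x - mu):
  Sigma^{-1} · (x - mu) = (0.0718, 0.0191).
  (x - mu)^T · [Sigma^{-1} · (x - mu)] = (1)·(0.0718) + (0)·(0.0191) = 0.0718.

Step 4 — take square root: d = √(0.0718) ≈ 0.2679.

d(x, mu) = √(0.0718) ≈ 0.2679


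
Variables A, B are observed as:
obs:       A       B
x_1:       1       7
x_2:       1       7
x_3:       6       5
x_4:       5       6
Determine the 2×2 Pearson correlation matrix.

Step 1 — column means:
  mean(A) = (1 + 1 + 6 + 5) / 4 = 13/4 = 3.25
  mean(B) = (7 + 7 + 5 + 6) / 4 = 25/4 = 6.25

Step 2 — sample variances and covariances s[i,j] = (1/(n-1)) · Σ_k (x_{k,i} - mean_i) · (x_{k,j} - mean_j), with n-1 = 3:
  s[A,A] = ((-2.25)·(-2.25) + (-2.25)·(-2.25) + (2.75)·(2.75) + (1.75)·(1.75)) / 3 = 20.75/3 = 6.9167
  s[A,B] = ((-2.25)·(0.75) + (-2.25)·(0.75) + (2.75)·(-1.25) + (1.75)·(-0.25)) / 3 = -7.25/3 = -2.4167
  s[B,B] = ((0.75)·(0.75) + (0.75)·(0.75) + (-1.25)·(-1.25) + (-0.25)·(-0.25)) / 3 = 2.75/3 = 0.9167
  Sample standard deviations s_i = √(s[i,i]):
  s(A) = √(6.9167) = 2.63
  s(B) = √(0.9167) = 0.9574

Step 3 — r_{ij} = s_{ij} / (s_i · s_j):
  r[A,A] = 1 (diagonal).
  r[A,B] = -2.4167 / (2.63 · 0.9574) = -2.4167 / 2.518 = -0.9598
  r[B,B] = 1 (diagonal).

R is symmetric with unit diagonal. Assembling:

R = [[1, -0.9598],
 [-0.9598, 1]]


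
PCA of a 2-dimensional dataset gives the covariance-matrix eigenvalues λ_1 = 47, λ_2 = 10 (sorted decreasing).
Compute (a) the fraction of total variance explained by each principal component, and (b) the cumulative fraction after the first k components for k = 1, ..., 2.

Step 1 — total variance = trace(Sigma) = Σ λ_i = 47 + 10 = 57.

Step 2 — fraction explained by component i = λ_i / Σ λ:
  PC1: 47/57 = 0.8246
  PC2: 10/57 = 0.1754

Step 3 — cumulative fraction after k components = (λ_1 + ... + λ_k) / Σ λ:
  k = 1: 47/57 = 0.8246
  k = 2: (47 + 10)/57 = 57/57 = 1

Summary (fraction, with percent):

explained: PC1 0.8246 (82.46%), PC2 0.1754 (17.54%);  cumulative: 0.8246, 1


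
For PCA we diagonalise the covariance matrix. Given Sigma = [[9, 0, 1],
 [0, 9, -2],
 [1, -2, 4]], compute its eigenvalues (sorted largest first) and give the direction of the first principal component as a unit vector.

Step 1 — characteristic polynomial p(λ) = det(λI - Sigma) = λ³ - tr·λ² + c_1·λ - det, where tr = trace, c_1 = sum of the principal 2×2 minors, det = det(Sigma):
  tr = 9 + 9 + 4 = 22,
  c_1 = (9·9 - (0)²) + (9·4 - (1)²) + (9·4 - (-2)²) = 81 + 35 + 32 = 148,
  det = 9·(9·4 - (-2)²) - (0)·((0)·4 - (-2)·(1)) + (1)·((0)·(-2) - 9·(1)) = 9·(32) - (0)·(2) + (1)·(-9) = 279.
  So p(λ) = λ³ - 22λ² + 148λ - 279.
Step 2 — look for an integer root (rational root theorem: any rational root is an integer divisor of 279). Testing λ = 9:
  p(9) = 729 - 1782 + 1332 - 279 = 0  ✓
  Dividing out (λ - 9): p(λ) = (λ - 9)(λ² - 13λ + 31).
Step 3 — remaining eigenvalues from the quadratic λ² - 13λ + 31 = 0:
  Δ = 13² - 4·31 = 169 - 124 = 45,  λ = (13 ± √45)/2 = (13 ± 6.7082)/2 ≈ 9.8541 or 3.1459.
  Sorted: λ_1 = 9.8541,  λ_2 = 9,  λ_3 = 3.1459  (check: sum = 22 = tr ✓).

Step 4 — unit eigenvector for λ_1 ≈ 9.8541: v spans the null space of (Sigma - λ_1 I), whose rows are
  r_1 = (-0.8541, 0, 1),  r_2 = (0, -0.8541, -2),  r_3 = (1, -2, -5.8541).
  v is orthogonal to every row, so take v ∝ r_1 × r_2 = ((0)·(-2) - (1)·(-0.8541), (1)·(0) - (-0.8541)·(-2), (-0.8541)·(-0.8541) - (0)·(0)) ≈ (0.8541, -1.7082, 0.7295).
  Let u = (0.8541, -1.7082, 0.7295).
  ||u|| = √((0.8541)² + (-1.7082)² + (0.7295)²) = √(4.1796) ≈ 2.0444,  v_1 = u/||u|| ≈ (0.4178, -0.8355, 0.3568) (||v_1|| = 1).

λ_1 = 9.8541,  λ_2 = 9,  λ_3 = 3.1459;  v_1 ≈ (0.4178, -0.8355, 0.3568)


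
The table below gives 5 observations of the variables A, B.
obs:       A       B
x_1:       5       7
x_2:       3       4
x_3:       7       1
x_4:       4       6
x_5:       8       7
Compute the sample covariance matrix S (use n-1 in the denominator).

Step 1 — column means:
  mean(A) = (5 + 3 + 7 + 4 + 8) / 5 = 27/5 = 5.4
  mean(B) = (7 + 4 + 1 + 6 + 7) / 5 = 25/5 = 5

Step 2 — sample covariance S[i,j] = (1/(n-1)) · Σ_k (x_{k,i} - mean_i) · (x_{k,j} - mean_j), with n-1 = 4.
  S[A,A] = ((-0.4)·(-0.4) + (-2.4)·(-2.4) + (1.6)·(1.6) + (-1.4)·(-1.4) + (2.6)·(2.6)) / 4 = 17.2/4 = 4.3
  S[A,B] = ((-0.4)·(2) + (-2.4)·(-1) + (1.6)·(-4) + (-1.4)·(1) + (2.6)·(2)) / 4 = -1/4 = -0.25
  S[B,B] = ((2)·(2) + (-1)·(-1) + (-4)·(-4) + (1)·(1) + (2)·(2)) / 4 = 26/4 = 6.5

S is symmetric (S[j,i] = S[i,j]). Assembling:

S = [[4.3, -0.25],
 [-0.25, 6.5]]


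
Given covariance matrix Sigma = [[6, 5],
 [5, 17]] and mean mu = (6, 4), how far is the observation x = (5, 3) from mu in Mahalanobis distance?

Step 1 — centre the observation: (x - mu) = (-1, -1).

Step 2 — invert Sigma. det(Sigma) = 6·17 - (5)² = 77.
  Sigma^{-1} = (1/det) · [[d, -b], [-b, a]] = [[0.2208, -0.0649],
 [-0.0649, 0.0779]].

Step 3 — form the quadratic (x - mu)^T · Sigma^{-1} · (x - mu):
  Sigma^{-1} · (x - mu) = (-0.1558, -0.013).
  (x - mu)^T · [Sigma^{-1} · (x - mu)] = (-1)·(-0.1558) + (-1)·(-0.013) = 0.1688.

Step 4 — take square root: d = √(0.1688) ≈ 0.4109.

d(x, mu) = √(0.1688) ≈ 0.4109


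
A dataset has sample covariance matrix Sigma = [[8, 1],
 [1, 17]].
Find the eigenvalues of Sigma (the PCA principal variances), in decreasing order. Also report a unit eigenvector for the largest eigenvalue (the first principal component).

Step 1 — characteristic polynomial of 2×2 Sigma:
  det(Sigma - λI) = λ² - trace · λ + det = 0.
  trace = 8 + 17 = 25, det = 8·17 - (1)² = 135.
Step 2 — discriminant:
  Δ = trace² - 4·det = 625 - 540 = 85.
Step 3 — eigenvalues:
  λ = (trace ± √Δ)/2 = (25 ± 9.2195)/2,
  λ_1 = 17.1098,  λ_2 = 7.8902.

Step 4 — unit eigenvector for λ_1: solve (Sigma - λ_1 I)v = 0. First row:
  (8 - 17.1098)·v_x + (1)·v_y = 0, i.e. (-9.1098)·v_x + (1)·v_y = 0,
  so v ∝ (b, λ_1 - a) = (1, 9.1098) = u.
  ||u|| = √((1)² + (9.1098)²) = √(83.988) ≈ 9.1645,
  v_1 = u/||u|| ≈ (0.1091, 0.994) (||v_1|| = 1).

λ_1 = 17.1098,  λ_2 = 7.8902;  v_1 ≈ (0.1091, 0.994)


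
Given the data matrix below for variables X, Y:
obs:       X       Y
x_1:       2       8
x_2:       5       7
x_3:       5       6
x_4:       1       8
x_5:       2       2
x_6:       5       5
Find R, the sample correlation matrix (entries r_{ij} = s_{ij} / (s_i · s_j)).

Step 1 — column means:
  mean(X) = (2 + 5 + 5 + 1 + 2 + 5) / 6 = 20/6 = 3.3333
  mean(Y) = (8 + 7 + 6 + 8 + 2 + 5) / 6 = 36/6 = 6

Step 2 — sample variances and covariances s[i,j] = (1/(n-1)) · Σ_k (x_{k,i} - mean_i) · (x_{k,j} - mean_j), with n-1 = 5:
  s[X,X] = ((-1.3333)·(-1.3333) + (1.6667)·(1.6667) + (1.6667)·(1.6667) + (-2.3333)·(-2.3333) + (-1.3333)·(-1.3333) + (1.6667)·(1.6667)) / 5 = 17.3333/5 = 3.4667
  s[X,Y] = ((-1.3333)·(2) + (1.6667)·(1) + (1.6667)·(0) + (-2.3333)·(2) + (-1.3333)·(-4) + (1.6667)·(-1)) / 5 = -2/5 = -0.4
  s[Y,Y] = ((2)·(2) + (1)·(1) + (0)·(0) + (2)·(2) + (-4)·(-4) + (-1)·(-1)) / 5 = 26/5 = 5.2
  Sample standard deviations s_i = √(s[i,i]):
  s(X) = √(3.4667) = 1.8619
  s(Y) = √(5.2) = 2.2804

Step 3 — r_{ij} = s_{ij} / (s_i · s_j):
  r[X,X] = 1 (diagonal).
  r[X,Y] = -0.4 / (1.8619 · 2.2804) = -0.4 / 4.2458 = -0.0942
  r[Y,Y] = 1 (diagonal).

R is symmetric with unit diagonal. Assembling:

R = [[1, -0.0942],
 [-0.0942, 1]]


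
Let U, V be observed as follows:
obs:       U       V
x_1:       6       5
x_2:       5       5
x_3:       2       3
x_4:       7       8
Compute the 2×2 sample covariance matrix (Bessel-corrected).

Step 1 — column means:
  mean(U) = (6 + 5 + 2 + 7) / 4 = 20/4 = 5
  mean(V) = (5 + 5 + 3 + 8) / 4 = 21/4 = 5.25

Step 2 — sample covariance S[i,j] = (1/(n-1)) · Σ_k (x_{k,i} - mean_i) · (x_{k,j} - mean_j), with n-1 = 3.
  S[U,U] = ((1)·(1) + (0)·(0) + (-3)·(-3) + (2)·(2)) / 3 = 14/3 = 4.6667
  S[U,V] = ((1)·(-0.25) + (0)·(-0.25) + (-3)·(-2.25) + (2)·(2.75)) / 3 = 12/3 = 4
  S[V,V] = ((-0.25)·(-0.25) + (-0.25)·(-0.25) + (-2.25)·(-2.25) + (2.75)·(2.75)) / 3 = 12.75/3 = 4.25

S is symmetric (S[j,i] = S[i,j]). Assembling:

S = [[4.6667, 4],
 [4, 4.25]]


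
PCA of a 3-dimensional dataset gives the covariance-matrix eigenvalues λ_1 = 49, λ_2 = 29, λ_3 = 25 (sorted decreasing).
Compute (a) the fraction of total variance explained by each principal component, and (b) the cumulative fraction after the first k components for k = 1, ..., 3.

Step 1 — total variance = trace(Sigma) = Σ λ_i = 49 + 29 + 25 = 103.

Step 2 — fraction explained by component i = λ_i / Σ λ:
  PC1: 49/103 = 0.4757
  PC2: 29/103 = 0.2816
  PC3: 25/103 = 0.2427

Step 3 — cumulative fraction after k components = (λ_1 + ... + λ_k) / Σ λ:
  k = 1: 49/103 = 0.4757
  k = 2: (49 + 29)/103 = 78/103 = 0.7573
  k = 3: (49 + 29 + 25)/103 = 103/103 = 1

Summary (fraction, with percent):

explained: PC1 0.4757 (47.57%), PC2 0.2816 (28.16%), PC3 0.2427 (24.27%);  cumulative: 0.4757, 0.7573, 1


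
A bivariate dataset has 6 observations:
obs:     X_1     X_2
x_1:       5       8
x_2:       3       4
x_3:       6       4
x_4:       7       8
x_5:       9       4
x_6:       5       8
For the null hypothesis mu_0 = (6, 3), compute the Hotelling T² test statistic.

Step 1 — sample mean vector:
  mean(X_1) = (5 + 3 + 6 + 7 + 9 + 5) / 6 = 35/6 = 5.8333
  mean(X_2) = (8 + 4 + 4 + 8 + 4 + 8) / 6 = 36/6 = 6
  x̄ = (5.8333, 6),  deviation x̄ - mu_0 = (5.8333, 6) - (6, 3) = (-0.1667, 3).

Step 2 — sample covariance matrix, S[i,j] = (1/(n-1)) · Σ_k (x_{k,i} - mean_i) · (x_{k,j} - mean_j), divisor n-1 = 5:
  S[X_1,X_1] = ((-0.8333)·(-0.8333) + (-2.8333)·(-2.8333) + (0.1667)·(0.1667) + (1.1667)·(1.1667) + (3.1667)·(3.1667) + (-0.8333)·(-0.8333)) / 5 = 20.8333/5 = 4.1667
  S[X_1,X_2] = ((-0.8333)·(2) + (-2.8333)·(-2) + (0.1667)·(-2) + (1.1667)·(2) + (3.1667)·(-2) + (-0.8333)·(2)) / 5 = -2/5 = -0.4
  S[X_2,X_2] = ((2)·(2) + (-2)·(-2) + (-2)·(-2) + (2)·(2) + (-2)·(-2) + (2)·(2)) / 5 = 24/5 = 4.8
  S = [[4.1667, -0.4],
 [-0.4, 4.8]].

Step 3 — invert S. det(S) = 4.1667·4.8 - (-0.4)² = 19.84.
  S^{-1} = (1/det) · [[d, -b], [-b, a]] = [[0.2419, 0.0202],
 [0.0202, 0.21]].

Step 4 — quadratic form (x̄ - mu_0)^T · S^{-1} · (x̄ - mu_0):
  S^{-1} · (x̄ - mu_0) = (0.0202, 0.6267),
  (x̄ - mu_0)^T · [...] = (-0.1667)·(0.0202) + (3)·(0.6267) = 1.8767.

Step 5 — scale by n: T² = 6 · 1.8767 = 11.2601.

T² ≈ 11.2601
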